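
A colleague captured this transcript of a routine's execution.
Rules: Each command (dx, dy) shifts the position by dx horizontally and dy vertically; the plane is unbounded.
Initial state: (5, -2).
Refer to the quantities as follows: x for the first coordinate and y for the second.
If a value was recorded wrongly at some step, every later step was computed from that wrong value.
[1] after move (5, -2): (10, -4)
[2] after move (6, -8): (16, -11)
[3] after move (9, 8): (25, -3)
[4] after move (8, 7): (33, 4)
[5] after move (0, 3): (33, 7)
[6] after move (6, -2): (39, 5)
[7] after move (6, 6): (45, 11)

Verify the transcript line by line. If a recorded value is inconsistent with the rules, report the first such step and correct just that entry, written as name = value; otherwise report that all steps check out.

step 2, y = -12

Step 1: x = 5 + (5) = 10, y = -2 + (-2) = -4 — same as recorded.
Step 2: x = 10 + (6) = 16, y = -4 + (-8) = -12 — the recorded entry deviates here.
The earliest wrong entry is at step 2: it should read y = -12.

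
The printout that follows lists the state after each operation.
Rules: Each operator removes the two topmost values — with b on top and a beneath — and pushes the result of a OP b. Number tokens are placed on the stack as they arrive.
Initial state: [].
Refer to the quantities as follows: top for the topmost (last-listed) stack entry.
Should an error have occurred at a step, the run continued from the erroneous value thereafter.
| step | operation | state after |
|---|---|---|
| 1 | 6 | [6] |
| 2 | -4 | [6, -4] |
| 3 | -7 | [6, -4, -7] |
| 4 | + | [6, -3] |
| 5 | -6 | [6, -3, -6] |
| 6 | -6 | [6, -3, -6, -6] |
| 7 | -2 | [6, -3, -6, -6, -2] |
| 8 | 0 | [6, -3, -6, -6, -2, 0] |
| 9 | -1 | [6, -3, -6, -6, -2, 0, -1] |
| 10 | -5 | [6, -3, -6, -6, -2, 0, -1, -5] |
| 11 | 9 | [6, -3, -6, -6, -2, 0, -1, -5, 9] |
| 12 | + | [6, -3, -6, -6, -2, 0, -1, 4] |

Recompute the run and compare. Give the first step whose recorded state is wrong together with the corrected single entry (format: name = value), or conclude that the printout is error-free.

Step 1: push 6: top = 6 — consistent with the printout.
Step 2: push -4: top = -4 — checks out.
Step 3: push -7: top = -7 — checks out.
Step 4: -4 + -7 = -11 — the printout has a different value.
So the first discrepancy is step 4, where the right value is top = -11.

step 4, top = -11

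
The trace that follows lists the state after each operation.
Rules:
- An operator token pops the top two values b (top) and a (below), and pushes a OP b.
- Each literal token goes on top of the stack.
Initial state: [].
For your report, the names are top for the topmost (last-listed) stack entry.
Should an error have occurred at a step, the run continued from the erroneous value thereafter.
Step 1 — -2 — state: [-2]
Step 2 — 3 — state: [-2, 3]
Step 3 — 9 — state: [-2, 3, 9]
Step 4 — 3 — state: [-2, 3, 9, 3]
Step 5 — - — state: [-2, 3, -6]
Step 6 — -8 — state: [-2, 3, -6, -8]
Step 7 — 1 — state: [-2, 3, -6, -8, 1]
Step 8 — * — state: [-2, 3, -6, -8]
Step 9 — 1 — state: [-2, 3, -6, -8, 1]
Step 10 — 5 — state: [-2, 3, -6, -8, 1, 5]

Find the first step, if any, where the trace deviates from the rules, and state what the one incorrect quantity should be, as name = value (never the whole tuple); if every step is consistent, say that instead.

step 5, top = 6

step 1: push -2: top = -2 -> no discrepancy
step 2: push 3: top = 3 -> in agreement
step 3: push 9: top = 9 -> in agreement
step 4: push 3: top = 3 -> exactly as logged
step 5: 9 - 3 = 6 -> the trace disagrees here
Conclusion: step 5 carries the first error; the entry should be top = 6.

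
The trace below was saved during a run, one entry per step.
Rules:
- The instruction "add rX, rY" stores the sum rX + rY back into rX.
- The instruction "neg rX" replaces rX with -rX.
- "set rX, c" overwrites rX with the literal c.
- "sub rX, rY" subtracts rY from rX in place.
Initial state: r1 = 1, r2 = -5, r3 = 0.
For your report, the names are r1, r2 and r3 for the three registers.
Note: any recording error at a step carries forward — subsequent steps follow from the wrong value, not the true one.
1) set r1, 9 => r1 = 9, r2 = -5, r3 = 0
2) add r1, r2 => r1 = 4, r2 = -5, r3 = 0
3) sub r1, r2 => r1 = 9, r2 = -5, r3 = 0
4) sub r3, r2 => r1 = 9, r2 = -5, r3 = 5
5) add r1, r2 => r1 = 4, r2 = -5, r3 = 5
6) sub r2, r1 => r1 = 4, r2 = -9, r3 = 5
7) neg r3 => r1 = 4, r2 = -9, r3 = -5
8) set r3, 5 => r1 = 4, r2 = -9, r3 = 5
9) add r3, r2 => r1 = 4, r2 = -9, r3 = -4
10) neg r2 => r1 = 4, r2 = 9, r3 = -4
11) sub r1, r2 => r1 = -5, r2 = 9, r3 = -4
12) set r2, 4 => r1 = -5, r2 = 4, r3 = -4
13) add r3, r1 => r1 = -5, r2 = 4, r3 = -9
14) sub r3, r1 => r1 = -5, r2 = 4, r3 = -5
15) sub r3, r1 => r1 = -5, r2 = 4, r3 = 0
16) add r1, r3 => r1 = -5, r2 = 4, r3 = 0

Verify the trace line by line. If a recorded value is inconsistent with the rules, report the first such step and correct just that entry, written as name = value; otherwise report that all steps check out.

step 14, r3 = -4

Recomputing the run from the initial state:
step 1: r1 = 9, r2 = -5, r3 = 0
step 2: r1 = 4, r2 = -5, r3 = 0
step 3: r1 = 9, r2 = -5, r3 = 0
step 4: r1 = 9, r2 = -5, r3 = 5
step 5: r1 = 4, r2 = -5, r3 = 5
step 6: r1 = 4, r2 = -9, r3 = 5
step 7: r1 = 4, r2 = -9, r3 = -5
step 8: r1 = 4, r2 = -9, r3 = 5
step 9: r1 = 4, r2 = -9, r3 = -4
step 10: r1 = 4, r2 = 9, r3 = -4
step 11: r1 = -5, r2 = 9, r3 = -4
step 12: r1 = -5, r2 = 4, r3 = -4
step 13: r1 = -5, r2 = 4, r3 = -9
step 14: r1 = -5, r2 = 4, r3 = -4
step 15: r1 = -5, r2 = 4, r3 = 1
step 16: r1 = -4, r2 = 4, r3 = 1
The first disagreement with the trace is at step 14, where the value should be r3 = -4.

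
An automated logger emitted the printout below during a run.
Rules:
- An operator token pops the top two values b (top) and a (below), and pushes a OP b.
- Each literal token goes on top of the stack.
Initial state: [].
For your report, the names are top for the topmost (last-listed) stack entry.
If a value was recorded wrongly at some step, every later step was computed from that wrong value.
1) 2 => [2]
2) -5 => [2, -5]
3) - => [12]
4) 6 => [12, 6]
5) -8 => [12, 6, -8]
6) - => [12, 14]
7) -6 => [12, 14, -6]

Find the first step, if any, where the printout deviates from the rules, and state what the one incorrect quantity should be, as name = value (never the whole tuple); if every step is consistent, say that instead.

step 3, top = 7

Step 1: push 2: top = 2 — checks out.
Step 2: push -5: top = -5 — consistent with the printout.
Step 3: 2 - -5 = 7 — the printout disagrees here.
The earliest wrong entry is at step 3: it should read top = 7.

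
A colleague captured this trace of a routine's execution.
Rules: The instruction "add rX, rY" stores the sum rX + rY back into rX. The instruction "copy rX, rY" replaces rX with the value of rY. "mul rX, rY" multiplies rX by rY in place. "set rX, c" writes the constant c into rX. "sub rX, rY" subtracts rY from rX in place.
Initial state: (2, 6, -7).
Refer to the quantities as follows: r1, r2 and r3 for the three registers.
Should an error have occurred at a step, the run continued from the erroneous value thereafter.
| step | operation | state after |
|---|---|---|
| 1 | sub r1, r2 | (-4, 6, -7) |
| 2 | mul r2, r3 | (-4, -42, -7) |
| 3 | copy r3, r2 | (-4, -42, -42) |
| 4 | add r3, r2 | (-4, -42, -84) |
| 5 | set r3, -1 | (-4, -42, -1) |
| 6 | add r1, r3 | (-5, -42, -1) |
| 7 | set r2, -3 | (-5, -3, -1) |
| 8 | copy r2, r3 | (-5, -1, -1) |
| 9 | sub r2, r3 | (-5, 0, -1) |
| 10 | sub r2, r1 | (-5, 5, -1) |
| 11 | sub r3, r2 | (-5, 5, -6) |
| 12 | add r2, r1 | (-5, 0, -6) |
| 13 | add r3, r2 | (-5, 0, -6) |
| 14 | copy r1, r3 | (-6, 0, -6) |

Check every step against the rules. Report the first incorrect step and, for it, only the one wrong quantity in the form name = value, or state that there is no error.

1. r1 = 2 - 6 = -4 (verified)
2. r2 = 6 * -7 = -42 (no discrepancy)
3. r3 = -42 (agrees with the trace)
4. r3 = -42 + -42 = -84 (confirmed correct)
5. r3 = -1 (verified)
6. r1 = -4 + -1 = -5 (checks out)
7. r2 = -3 (same as recorded)
8. r2 = -1 (exactly as logged)
9. r2 = -1 - -1 = 0 (same as recorded)
10. r2 = 0 - -5 = 5 (exactly as logged)
11. r3 = -1 - 5 = -6 (agrees with the trace)
12. r2 = 5 + -5 = 0 (confirmed correct)
13. r3 = -6 + 0 = -6 (verified)
14. r1 = -6 (verified)
The recomputation confirms every line.

no error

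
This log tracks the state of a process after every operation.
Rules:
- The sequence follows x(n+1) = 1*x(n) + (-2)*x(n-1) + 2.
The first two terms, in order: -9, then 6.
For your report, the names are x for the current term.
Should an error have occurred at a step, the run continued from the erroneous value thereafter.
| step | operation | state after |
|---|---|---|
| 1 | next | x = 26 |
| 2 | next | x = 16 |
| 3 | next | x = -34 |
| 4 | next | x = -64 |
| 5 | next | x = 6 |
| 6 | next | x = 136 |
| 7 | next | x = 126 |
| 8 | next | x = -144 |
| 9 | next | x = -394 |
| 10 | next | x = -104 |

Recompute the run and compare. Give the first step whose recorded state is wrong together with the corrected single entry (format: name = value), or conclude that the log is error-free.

no error

step 1: x = 1*(6) + (-2)*(-9) + (2) = 26 -> same as recorded
step 2: x = 1*(26) + (-2)*(6) + (2) = 16 -> matches
step 3: x = 1*(16) + (-2)*(26) + (2) = -34 -> checks out
step 4: x = 1*(-34) + (-2)*(16) + (2) = -64 -> exactly as logged
step 5: x = 1*(-64) + (-2)*(-34) + (2) = 6 -> same as recorded
step 6: x = 1*(6) + (-2)*(-64) + (2) = 136 -> verified
step 7: x = 1*(136) + (-2)*(6) + (2) = 126 -> same as recorded
step 8: x = 1*(126) + (-2)*(136) + (2) = -144 -> checks out
step 9: x = 1*(-144) + (-2)*(126) + (2) = -394 -> matches
step 10: x = 1*(-394) + (-2)*(-144) + (2) = -104 -> in agreement
All steps check out; nothing to correct.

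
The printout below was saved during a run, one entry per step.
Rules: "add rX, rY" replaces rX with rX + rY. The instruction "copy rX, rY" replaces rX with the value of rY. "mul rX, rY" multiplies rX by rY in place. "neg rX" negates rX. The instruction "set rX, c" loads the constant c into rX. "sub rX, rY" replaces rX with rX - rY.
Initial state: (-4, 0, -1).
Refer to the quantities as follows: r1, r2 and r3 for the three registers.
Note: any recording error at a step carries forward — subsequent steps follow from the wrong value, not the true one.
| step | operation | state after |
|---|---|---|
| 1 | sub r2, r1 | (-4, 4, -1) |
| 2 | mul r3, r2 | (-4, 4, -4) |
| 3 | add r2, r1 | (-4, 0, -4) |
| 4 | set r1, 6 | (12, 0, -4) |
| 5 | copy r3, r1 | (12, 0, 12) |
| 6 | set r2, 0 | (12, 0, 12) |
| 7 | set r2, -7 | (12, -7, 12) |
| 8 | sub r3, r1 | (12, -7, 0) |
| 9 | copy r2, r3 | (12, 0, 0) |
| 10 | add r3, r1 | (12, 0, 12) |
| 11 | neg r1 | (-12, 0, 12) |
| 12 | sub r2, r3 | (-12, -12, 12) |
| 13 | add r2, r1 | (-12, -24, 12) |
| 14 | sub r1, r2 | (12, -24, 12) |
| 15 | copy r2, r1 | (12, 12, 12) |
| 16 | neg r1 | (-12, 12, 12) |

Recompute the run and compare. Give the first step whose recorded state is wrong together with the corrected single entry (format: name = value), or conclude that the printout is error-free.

Recomputing the run from the initial state:
step 1: r1 = -4, r2 = 4, r3 = -1
step 2: r1 = -4, r2 = 4, r3 = -4
step 3: r1 = -4, r2 = 0, r3 = -4
step 4: r1 = 6, r2 = 0, r3 = -4
step 5: r1 = 6, r2 = 0, r3 = 6
step 6: r1 = 6, r2 = 0, r3 = 6
step 7: r1 = 6, r2 = -7, r3 = 6
step 8: r1 = 6, r2 = -7, r3 = 0
step 9: r1 = 6, r2 = 0, r3 = 0
step 10: r1 = 6, r2 = 0, r3 = 6
step 11: r1 = -6, r2 = 0, r3 = 6
step 12: r1 = -6, r2 = -6, r3 = 6
step 13: r1 = -6, r2 = -12, r3 = 6
step 14: r1 = 6, r2 = -12, r3 = 6
step 15: r1 = 6, r2 = 6, r3 = 6
step 16: r1 = -6, r2 = 6, r3 = 6
The first disagreement with the printout is at step 4, where the value should be r1 = 6.

step 4, r1 = 6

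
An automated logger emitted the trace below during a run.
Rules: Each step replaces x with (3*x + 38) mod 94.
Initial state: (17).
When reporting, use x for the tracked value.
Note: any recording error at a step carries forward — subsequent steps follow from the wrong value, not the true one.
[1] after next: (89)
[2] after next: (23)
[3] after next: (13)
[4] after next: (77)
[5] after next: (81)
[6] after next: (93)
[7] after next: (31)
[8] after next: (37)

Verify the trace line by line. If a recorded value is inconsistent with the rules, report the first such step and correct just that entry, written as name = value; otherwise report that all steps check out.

Step 1: x = (3*17 + 38) mod 94 = 89 — verified.
Step 2: x = (3*89 + 38) mod 94 = 23 — checks out.
Step 3: x = (3*23 + 38) mod 94 = 13 — confirmed correct.
Step 4: x = (3*13 + 38) mod 94 = 77 — same as recorded.
Step 5: x = (3*77 + 38) mod 94 = 81 — no discrepancy.
Step 6: x = (3*81 + 38) mod 94 = 93 — same as recorded.
Step 7: x = (3*93 + 38) mod 94 = 35 — first mismatch against the trace.
That makes step 7 the first incorrect line — x = 35 is what it should show.

step 7, x = 35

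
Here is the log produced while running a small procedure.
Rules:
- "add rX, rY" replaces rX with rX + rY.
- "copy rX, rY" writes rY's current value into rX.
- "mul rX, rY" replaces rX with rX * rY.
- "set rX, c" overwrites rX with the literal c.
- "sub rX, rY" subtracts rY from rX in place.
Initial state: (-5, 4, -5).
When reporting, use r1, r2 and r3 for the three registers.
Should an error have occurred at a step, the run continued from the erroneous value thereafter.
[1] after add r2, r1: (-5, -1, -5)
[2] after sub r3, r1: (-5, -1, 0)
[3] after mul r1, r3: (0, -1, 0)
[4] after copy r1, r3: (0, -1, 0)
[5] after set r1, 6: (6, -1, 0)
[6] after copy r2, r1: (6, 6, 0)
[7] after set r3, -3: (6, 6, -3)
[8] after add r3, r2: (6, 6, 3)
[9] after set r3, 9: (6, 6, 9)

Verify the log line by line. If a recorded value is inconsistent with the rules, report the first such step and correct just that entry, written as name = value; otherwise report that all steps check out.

no error

Recomputing the run from the initial state:
step 1: r1 = -5, r2 = -1, r3 = -5
step 2: r1 = -5, r2 = -1, r3 = 0
step 3: r1 = 0, r2 = -1, r3 = 0
step 4: r1 = 0, r2 = -1, r3 = 0
step 5: r1 = 6, r2 = -1, r3 = 0
step 6: r1 = 6, r2 = 6, r3 = 0
step 7: r1 = 6, r2 = 6, r3 = -3
step 8: r1 = 6, r2 = 6, r3 = 3
step 9: r1 = 6, r2 = 6, r3 = 9
This matches the log at every step.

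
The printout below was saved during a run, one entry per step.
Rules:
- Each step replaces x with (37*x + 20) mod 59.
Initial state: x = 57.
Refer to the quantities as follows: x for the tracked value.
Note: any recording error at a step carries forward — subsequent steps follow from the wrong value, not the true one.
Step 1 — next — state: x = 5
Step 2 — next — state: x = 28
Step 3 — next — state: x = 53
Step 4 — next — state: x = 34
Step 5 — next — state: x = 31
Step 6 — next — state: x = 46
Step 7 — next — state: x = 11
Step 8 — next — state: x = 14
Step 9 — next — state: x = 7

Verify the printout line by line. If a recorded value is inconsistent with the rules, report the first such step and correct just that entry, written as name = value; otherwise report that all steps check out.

Recomputing the run from the initial state:
step 1: x = 5
step 2: x = 28
step 3: x = 53
step 4: x = 34
step 5: x = 39
step 6: x = 47
step 7: x = 48
step 8: x = 26
step 9: x = 38
The first disagreement with the printout is at step 5, where the value should be x = 39.

step 5, x = 39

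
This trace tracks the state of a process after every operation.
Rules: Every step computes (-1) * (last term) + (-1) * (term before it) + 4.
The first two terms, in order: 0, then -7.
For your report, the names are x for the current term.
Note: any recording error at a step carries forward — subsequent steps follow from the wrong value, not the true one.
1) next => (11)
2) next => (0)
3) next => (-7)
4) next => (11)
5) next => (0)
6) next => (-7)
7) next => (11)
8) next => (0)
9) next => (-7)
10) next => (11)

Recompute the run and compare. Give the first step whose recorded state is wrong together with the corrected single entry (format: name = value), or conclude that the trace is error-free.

no error

Recomputing the run from the initial state:
step 1: x = 11
step 2: x = 0
step 3: x = -7
step 4: x = 11
step 5: x = 0
step 6: x = -7
step 7: x = 11
step 8: x = 0
step 9: x = -7
step 10: x = 11
This matches the trace at every step.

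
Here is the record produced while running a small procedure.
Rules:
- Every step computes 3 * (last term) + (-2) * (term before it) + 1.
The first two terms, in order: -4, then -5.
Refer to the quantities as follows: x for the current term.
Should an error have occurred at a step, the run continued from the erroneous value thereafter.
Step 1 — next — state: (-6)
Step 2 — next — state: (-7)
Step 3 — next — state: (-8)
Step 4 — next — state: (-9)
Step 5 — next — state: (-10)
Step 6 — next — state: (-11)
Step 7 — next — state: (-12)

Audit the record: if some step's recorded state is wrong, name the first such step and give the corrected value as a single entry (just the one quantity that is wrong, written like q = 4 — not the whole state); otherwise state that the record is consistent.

no error

1. x = 3*(-5) + (-2)*(-4) + (1) = -6 (verified)
2. x = 3*(-6) + (-2)*(-5) + (1) = -7 (verified)
3. x = 3*(-7) + (-2)*(-6) + (1) = -8 (checks out)
4. x = 3*(-8) + (-2)*(-7) + (1) = -9 (agrees with the record)
5. x = 3*(-9) + (-2)*(-8) + (1) = -10 (agrees with the record)
6. x = 3*(-10) + (-2)*(-9) + (1) = -11 (confirmed correct)
7. x = 3*(-11) + (-2)*(-10) + (1) = -12 (in agreement)
Nothing is out of place; the run is error-free.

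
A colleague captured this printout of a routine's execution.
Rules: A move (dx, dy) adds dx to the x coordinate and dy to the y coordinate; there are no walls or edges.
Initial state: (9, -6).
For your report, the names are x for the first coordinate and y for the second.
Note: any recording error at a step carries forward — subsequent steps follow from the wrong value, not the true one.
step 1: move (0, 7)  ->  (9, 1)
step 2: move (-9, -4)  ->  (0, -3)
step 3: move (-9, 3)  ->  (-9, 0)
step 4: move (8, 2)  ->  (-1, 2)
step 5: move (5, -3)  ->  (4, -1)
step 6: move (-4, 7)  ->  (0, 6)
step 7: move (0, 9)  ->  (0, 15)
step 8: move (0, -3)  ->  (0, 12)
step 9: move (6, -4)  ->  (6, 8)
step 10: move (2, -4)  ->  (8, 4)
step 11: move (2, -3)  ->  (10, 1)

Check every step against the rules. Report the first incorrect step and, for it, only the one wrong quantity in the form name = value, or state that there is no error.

Recomputing the run from the initial state:
step 1: x = 9, y = 1
step 2: x = 0, y = -3
step 3: x = -9, y = 0
step 4: x = -1, y = 2
step 5: x = 4, y = -1
step 6: x = 0, y = 6
step 7: x = 0, y = 15
step 8: x = 0, y = 12
step 9: x = 6, y = 8
step 10: x = 8, y = 4
step 11: x = 10, y = 1
This matches the printout at every step.

no error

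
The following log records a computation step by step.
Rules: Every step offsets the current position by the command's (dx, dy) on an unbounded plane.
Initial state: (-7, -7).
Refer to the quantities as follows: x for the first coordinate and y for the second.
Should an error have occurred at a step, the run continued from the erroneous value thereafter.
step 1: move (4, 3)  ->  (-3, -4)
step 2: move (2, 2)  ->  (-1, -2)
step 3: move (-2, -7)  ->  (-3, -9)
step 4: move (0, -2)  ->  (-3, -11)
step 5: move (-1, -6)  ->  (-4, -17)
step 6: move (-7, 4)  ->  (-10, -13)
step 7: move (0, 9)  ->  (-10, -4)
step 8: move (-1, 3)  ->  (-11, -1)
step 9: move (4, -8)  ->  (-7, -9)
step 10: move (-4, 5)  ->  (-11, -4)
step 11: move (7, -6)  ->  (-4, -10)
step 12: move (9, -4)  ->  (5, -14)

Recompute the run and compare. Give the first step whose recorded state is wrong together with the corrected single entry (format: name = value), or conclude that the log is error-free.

step 6, x = -11

Step 1: x = -7 + (4) = -3, y = -7 + (3) = -4 — same as recorded.
Step 2: x = -3 + (2) = -1, y = -4 + (2) = -2 — consistent with the log.
Step 3: x = -1 + (-2) = -3, y = -2 + (-7) = -9 — exactly as logged.
Step 4: x = -3 + (0) = -3, y = -9 + (-2) = -11 — matches.
Step 5: x = -3 + (-1) = -4, y = -11 + (-6) = -17 — matches.
Step 6: x = -4 + (-7) = -11, y = -17 + (4) = -13 — the log disagrees here.
First incorrect step: 6; the correct value is x = -11.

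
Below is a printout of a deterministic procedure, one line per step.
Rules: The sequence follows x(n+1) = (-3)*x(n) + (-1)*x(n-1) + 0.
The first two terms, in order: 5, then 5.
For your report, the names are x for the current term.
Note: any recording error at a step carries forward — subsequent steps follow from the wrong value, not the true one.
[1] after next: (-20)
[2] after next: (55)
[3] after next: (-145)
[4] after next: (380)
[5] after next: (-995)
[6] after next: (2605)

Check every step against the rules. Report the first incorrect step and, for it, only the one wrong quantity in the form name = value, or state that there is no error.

no error

Step 1: x = -3*(5) + (-1)*(5) + (0) = -20 — checks out.
Step 2: x = -3*(-20) + (-1)*(5) + (0) = 55 — matches.
Step 3: x = -3*(55) + (-1)*(-20) + (0) = -145 — consistent with the printout.
Step 4: x = -3*(-145) + (-1)*(55) + (0) = 380 — in agreement.
Step 5: x = -3*(380) + (-1)*(-145) + (0) = -995 — in agreement.
Step 6: x = -3*(-995) + (-1)*(380) + (0) = 2605 — confirmed correct.
Each recorded entry agrees with the recomputation.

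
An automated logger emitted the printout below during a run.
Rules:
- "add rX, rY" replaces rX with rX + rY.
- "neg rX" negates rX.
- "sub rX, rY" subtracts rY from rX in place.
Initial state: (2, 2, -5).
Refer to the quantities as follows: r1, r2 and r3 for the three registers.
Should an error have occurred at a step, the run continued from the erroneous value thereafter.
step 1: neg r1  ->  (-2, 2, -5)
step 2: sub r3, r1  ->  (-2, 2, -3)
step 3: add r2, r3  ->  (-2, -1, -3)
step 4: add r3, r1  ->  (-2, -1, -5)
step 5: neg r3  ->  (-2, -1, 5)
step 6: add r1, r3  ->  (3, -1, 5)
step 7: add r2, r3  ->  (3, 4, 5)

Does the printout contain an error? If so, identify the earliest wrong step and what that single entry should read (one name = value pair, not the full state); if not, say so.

step 1: r1 = -(2) = -2 -> no discrepancy
step 2: r3 = -5 - -2 = -3 -> agrees with the printout
step 3: r2 = 2 + -3 = -1 -> agrees with the printout
step 4: r3 = -3 + -2 = -5 -> confirmed correct
step 5: r3 = -(-5) = 5 -> agrees with the printout
step 6: r1 = -2 + 5 = 3 -> matches
step 7: r2 = -1 + 5 = 4 -> confirmed correct
The whole run recomputes cleanly — no discrepancies.

no error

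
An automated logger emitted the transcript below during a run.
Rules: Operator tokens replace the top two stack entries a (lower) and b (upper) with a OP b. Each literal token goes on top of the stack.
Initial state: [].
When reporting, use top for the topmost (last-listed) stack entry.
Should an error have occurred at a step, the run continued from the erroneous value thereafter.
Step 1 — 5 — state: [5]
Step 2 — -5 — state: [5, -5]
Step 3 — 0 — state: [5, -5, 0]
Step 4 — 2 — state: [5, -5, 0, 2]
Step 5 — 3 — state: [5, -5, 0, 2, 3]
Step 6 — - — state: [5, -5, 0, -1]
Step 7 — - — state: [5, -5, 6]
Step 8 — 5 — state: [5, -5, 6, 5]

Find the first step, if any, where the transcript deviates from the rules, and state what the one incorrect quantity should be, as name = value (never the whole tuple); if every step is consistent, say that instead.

Step 1: push 5: top = 5 — confirmed correct.
Step 2: push -5: top = -5 — verified.
Step 3: push 0: top = 0 — verified.
Step 4: push 2: top = 2 — agrees with the transcript.
Step 5: push 3: top = 3 — no discrepancy.
Step 6: 2 - 3 = -1 — same as recorded.
Step 7: 0 - -1 = 1 — the transcript has a different value.
The earliest wrong entry is at step 7: it should read top = 1.

step 7, top = 1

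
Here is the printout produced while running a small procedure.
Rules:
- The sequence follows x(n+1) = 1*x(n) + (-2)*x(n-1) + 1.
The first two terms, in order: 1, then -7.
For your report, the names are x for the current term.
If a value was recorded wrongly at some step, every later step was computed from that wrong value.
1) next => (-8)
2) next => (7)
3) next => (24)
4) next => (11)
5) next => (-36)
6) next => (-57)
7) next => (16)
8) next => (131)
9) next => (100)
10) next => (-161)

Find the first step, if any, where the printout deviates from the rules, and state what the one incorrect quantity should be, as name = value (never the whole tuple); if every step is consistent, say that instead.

no error

Recomputing the run from the initial state:
step 1: x = -8
step 2: x = 7
step 3: x = 24
step 4: x = 11
step 5: x = -36
step 6: x = -57
step 7: x = 16
step 8: x = 131
step 9: x = 100
step 10: x = -161
This matches the printout at every step.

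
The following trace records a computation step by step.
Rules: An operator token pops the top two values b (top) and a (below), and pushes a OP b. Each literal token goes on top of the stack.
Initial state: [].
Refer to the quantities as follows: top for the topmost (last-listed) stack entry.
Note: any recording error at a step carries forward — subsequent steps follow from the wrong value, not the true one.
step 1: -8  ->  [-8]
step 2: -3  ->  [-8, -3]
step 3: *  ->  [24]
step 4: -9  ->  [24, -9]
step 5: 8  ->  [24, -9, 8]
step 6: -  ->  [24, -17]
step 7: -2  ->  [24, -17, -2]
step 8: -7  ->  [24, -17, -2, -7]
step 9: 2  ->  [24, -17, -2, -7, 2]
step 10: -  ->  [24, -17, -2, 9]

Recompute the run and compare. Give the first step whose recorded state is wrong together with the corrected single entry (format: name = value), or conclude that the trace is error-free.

Recomputing the run from the initial state:
step 1: [-8]
step 2: [-8, -3]
step 3: [24]
step 4: [24, -9]
step 5: [24, -9, 8]
step 6: [24, -17]
step 7: [24, -17, -2]
step 8: [24, -17, -2, -7]
step 9: [24, -17, -2, -7, 2]
step 10: [24, -17, -2, -9]
The first disagreement with the trace is at step 10, where the value should be top = -9.

step 10, top = -9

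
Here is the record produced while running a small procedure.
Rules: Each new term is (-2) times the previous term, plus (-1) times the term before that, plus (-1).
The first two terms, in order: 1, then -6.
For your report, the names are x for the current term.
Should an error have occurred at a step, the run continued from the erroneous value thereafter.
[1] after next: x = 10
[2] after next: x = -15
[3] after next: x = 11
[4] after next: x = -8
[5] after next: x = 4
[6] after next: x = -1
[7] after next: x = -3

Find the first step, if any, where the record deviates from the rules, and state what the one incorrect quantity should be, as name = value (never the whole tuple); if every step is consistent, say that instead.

step 3, x = 19

Recomputing the run from the initial state:
step 1: x = 10
step 2: x = -15
step 3: x = 19
step 4: x = -24
step 5: x = 28
step 6: x = -33
step 7: x = 37
The first disagreement with the record is at step 3, where the value should be x = 19.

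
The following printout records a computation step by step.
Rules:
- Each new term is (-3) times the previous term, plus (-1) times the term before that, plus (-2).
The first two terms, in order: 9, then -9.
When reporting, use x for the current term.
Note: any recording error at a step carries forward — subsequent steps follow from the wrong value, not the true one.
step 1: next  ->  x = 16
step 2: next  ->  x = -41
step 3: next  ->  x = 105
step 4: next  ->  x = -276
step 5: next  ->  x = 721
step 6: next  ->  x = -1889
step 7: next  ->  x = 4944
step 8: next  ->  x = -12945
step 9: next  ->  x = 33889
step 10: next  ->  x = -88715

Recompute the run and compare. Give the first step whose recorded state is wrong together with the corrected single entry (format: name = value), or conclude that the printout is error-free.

Recomputing the run from the initial state:
step 1: x = 16
step 2: x = -41
step 3: x = 105
step 4: x = -276
step 5: x = 721
step 6: x = -1889
step 7: x = 4944
step 8: x = -12945
step 9: x = 33889
step 10: x = -88724
The first disagreement with the printout is at step 10, where the value should be x = -88724.

step 10, x = -88724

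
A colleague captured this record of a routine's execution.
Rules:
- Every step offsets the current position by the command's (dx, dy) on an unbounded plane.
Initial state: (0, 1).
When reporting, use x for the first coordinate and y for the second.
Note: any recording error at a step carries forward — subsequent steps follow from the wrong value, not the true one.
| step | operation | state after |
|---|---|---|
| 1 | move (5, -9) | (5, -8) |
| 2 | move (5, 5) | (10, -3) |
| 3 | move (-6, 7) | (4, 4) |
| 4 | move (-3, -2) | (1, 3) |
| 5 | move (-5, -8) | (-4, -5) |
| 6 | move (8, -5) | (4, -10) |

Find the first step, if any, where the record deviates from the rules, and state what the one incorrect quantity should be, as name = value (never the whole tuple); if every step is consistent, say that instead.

step 4, y = 2

step 1: x = 0 + (5) = 5, y = 1 + (-9) = -8 -> in agreement
step 2: x = 5 + (5) = 10, y = -8 + (5) = -3 -> agrees with the record
step 3: x = 10 + (-6) = 4, y = -3 + (7) = 4 -> checks out
step 4: x = 4 + (-3) = 1, y = 4 + (-2) = 2 -> the record disagrees here
First deviation found at step 4; the corrected entry is y = 2.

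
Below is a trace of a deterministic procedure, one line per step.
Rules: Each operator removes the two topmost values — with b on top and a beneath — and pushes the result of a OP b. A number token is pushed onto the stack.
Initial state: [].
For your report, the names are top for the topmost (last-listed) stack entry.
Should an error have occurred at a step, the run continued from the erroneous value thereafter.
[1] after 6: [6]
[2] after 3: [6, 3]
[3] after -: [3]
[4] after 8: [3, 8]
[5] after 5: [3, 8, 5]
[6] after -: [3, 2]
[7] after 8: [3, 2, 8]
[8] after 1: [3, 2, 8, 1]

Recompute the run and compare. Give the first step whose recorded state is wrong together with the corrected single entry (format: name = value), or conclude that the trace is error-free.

step 6, top = 3

Recomputing the run from the initial state:
step 1: [6]
step 2: [6, 3]
step 3: [3]
step 4: [3, 8]
step 5: [3, 8, 5]
step 6: [3, 3]
step 7: [3, 3, 8]
step 8: [3, 3, 8, 1]
The first disagreement with the trace is at step 6, where the value should be top = 3.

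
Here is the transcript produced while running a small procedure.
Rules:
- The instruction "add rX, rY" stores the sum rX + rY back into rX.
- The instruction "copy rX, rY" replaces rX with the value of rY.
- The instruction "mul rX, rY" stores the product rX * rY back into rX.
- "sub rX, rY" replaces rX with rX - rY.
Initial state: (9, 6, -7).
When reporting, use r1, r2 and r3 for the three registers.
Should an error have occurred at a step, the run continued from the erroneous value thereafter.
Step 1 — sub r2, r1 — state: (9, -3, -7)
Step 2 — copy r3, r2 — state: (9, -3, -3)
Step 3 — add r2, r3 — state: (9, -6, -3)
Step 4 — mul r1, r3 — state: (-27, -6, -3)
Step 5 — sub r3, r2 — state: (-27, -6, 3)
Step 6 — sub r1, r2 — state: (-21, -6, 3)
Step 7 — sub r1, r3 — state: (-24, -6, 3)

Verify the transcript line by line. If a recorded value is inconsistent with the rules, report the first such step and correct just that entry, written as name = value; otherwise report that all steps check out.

no error

step 1: r2 = 6 - 9 = -3 -> same as recorded
step 2: r3 = -3 -> checks out
step 3: r2 = -3 + -3 = -6 -> exactly as logged
step 4: r1 = 9 * -3 = -27 -> agrees with the transcript
step 5: r3 = -3 - -6 = 3 -> exactly as logged
step 6: r1 = -27 - -6 = -21 -> confirmed correct
step 7: r1 = -21 - 3 = -24 -> consistent with the transcript
Every step is consistent.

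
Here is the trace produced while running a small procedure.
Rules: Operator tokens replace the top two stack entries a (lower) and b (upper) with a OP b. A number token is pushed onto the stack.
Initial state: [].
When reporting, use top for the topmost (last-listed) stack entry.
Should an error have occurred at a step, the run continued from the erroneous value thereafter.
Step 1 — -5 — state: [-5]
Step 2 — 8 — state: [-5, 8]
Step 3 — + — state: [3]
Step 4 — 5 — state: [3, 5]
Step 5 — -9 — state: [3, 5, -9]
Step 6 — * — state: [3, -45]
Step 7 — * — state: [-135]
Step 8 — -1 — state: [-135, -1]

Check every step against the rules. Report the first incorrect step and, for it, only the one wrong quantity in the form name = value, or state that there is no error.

no error

Step 1: push -5: top = -5 — same as recorded.
Step 2: push 8: top = 8 — agrees with the trace.
Step 3: -5 + 8 = 3 — matches.
Step 4: push 5: top = 5 — verified.
Step 5: push -9: top = -9 — confirmed correct.
Step 6: 5 * -9 = -45 — in agreement.
Step 7: 3 * -45 = -135 — matches.
Step 8: push -1: top = -1 — no discrepancy.
The recomputation confirms every line.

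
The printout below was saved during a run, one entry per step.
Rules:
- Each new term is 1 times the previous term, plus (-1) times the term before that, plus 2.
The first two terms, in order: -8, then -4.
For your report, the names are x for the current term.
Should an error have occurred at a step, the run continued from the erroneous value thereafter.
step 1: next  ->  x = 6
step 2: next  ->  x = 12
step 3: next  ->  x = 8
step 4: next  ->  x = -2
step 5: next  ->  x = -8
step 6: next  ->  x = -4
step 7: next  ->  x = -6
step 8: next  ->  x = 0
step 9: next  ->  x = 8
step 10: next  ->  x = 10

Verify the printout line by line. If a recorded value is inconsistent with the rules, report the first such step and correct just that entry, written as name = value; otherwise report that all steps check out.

Recomputing the run from the initial state:
step 1: x = 6
step 2: x = 12
step 3: x = 8
step 4: x = -2
step 5: x = -8
step 6: x = -4
step 7: x = 6
step 8: x = 12
step 9: x = 8
step 10: x = -2
The first disagreement with the printout is at step 7, where the value should be x = 6.

step 7, x = 6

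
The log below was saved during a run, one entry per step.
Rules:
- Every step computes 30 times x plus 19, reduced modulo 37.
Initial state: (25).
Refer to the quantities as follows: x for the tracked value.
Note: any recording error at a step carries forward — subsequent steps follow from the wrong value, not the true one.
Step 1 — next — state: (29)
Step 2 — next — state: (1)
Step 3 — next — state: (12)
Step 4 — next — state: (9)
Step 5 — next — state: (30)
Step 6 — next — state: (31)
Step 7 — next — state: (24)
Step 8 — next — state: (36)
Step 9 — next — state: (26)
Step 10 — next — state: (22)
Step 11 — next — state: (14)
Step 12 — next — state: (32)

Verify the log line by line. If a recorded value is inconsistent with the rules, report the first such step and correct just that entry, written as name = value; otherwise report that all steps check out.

step 11, x = 13

step 1: x = (30*25 + 19) mod 37 = 29 -> exactly as logged
step 2: x = (30*29 + 19) mod 37 = 1 -> exactly as logged
step 3: x = (30*1 + 19) mod 37 = 12 -> exactly as logged
step 4: x = (30*12 + 19) mod 37 = 9 -> checks out
step 5: x = (30*9 + 19) mod 37 = 30 -> matches
step 6: x = (30*30 + 19) mod 37 = 31 -> confirmed correct
step 7: x = (30*31 + 19) mod 37 = 24 -> same as recorded
step 8: x = (30*24 + 19) mod 37 = 36 -> consistent with the log
step 9: x = (30*36 + 19) mod 37 = 26 -> confirmed correct
step 10: x = (30*26 + 19) mod 37 = 22 -> no discrepancy
step 11: x = (30*22 + 19) mod 37 = 13 -> the log disagrees here
The earliest wrong entry is at step 11: it should read x = 13.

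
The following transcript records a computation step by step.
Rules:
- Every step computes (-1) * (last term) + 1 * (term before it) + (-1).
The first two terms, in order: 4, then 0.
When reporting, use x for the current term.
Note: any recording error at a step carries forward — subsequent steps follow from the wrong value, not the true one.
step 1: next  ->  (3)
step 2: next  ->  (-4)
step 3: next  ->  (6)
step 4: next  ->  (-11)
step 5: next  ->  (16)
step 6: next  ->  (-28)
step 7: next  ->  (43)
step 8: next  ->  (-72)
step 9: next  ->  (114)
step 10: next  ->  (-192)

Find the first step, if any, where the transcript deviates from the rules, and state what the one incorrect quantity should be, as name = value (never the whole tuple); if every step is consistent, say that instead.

step 10, x = -187

Recomputing the run from the initial state:
step 1: x = 3
step 2: x = -4
step 3: x = 6
step 4: x = -11
step 5: x = 16
step 6: x = -28
step 7: x = 43
step 8: x = -72
step 9: x = 114
step 10: x = -187
The first disagreement with the transcript is at step 10, where the value should be x = -187.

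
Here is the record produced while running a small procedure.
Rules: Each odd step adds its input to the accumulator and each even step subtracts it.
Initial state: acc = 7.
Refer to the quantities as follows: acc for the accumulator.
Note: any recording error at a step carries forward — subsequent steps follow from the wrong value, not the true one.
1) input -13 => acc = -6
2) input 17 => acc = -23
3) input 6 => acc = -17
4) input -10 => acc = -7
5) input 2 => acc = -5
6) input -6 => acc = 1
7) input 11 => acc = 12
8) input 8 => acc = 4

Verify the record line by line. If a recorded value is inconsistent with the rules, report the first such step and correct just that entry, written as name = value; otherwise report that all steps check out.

Step 1: acc = 7 + -13 = -6 — matches.
Step 2: acc = -6 - 17 = -23 — matches.
Step 3: acc = -23 + 6 = -17 — in agreement.
Step 4: acc = -17 - -10 = -7 — same as recorded.
Step 5: acc = -7 + 2 = -5 — matches.
Step 6: acc = -5 - -6 = 1 — exactly as logged.
Step 7: acc = 1 + 11 = 12 — in agreement.
Step 8: acc = 12 - 8 = 4 — agrees with the record.
Nothing is out of place; the run is error-free.

no error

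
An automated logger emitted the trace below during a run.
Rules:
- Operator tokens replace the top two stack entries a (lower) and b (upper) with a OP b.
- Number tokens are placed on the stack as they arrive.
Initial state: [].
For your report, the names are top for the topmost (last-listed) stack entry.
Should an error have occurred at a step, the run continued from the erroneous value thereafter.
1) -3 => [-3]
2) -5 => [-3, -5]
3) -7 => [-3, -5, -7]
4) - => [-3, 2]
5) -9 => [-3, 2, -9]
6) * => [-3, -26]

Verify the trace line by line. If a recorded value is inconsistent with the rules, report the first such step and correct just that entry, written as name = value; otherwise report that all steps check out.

step 6, top = -18

step 1: push -3: top = -3 -> checks out
step 2: push -5: top = -5 -> consistent with the trace
step 3: push -7: top = -7 -> verified
step 4: -5 - -7 = 2 -> no discrepancy
step 5: push -9: top = -9 -> confirmed correct
step 6: 2 * -9 = -18 -> the recorded entry deviates here
First incorrect step: 6; the correct value is top = -18.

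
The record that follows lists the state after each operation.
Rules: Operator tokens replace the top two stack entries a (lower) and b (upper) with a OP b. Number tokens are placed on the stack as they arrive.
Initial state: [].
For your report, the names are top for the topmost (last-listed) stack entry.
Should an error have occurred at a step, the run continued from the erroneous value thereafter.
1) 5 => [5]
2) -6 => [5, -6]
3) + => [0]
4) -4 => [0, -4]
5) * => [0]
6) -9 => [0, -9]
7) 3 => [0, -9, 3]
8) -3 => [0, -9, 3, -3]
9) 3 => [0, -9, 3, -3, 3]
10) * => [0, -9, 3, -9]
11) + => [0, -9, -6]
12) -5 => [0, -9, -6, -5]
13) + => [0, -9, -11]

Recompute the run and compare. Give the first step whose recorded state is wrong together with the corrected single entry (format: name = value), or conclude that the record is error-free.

step 3, top = -1

Recomputing the run from the initial state:
step 1: [5]
step 2: [5, -6]
step 3: [-1]
step 4: [-1, -4]
step 5: [4]
step 6: [4, -9]
step 7: [4, -9, 3]
step 8: [4, -9, 3, -3]
step 9: [4, -9, 3, -3, 3]
step 10: [4, -9, 3, -9]
step 11: [4, -9, -6]
step 12: [4, -9, -6, -5]
step 13: [4, -9, -11]
The first disagreement with the record is at step 3, where the value should be top = -1.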